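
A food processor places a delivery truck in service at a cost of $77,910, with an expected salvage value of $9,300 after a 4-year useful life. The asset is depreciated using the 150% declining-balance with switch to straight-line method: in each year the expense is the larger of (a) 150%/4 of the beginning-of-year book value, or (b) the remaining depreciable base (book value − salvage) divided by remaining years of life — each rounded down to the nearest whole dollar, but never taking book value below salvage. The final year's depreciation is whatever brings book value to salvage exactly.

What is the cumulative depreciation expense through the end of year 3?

Depreciable base = $77,910 − $9,300 = $68,610.
Year 1: DB = ⌊$77,910 × 150%/4⌋ = $29,216; SL = ⌊$68,610/4⌋ = $17,152 → take DB $29,216. Book value $48,694.
Year 2: DB = ⌊$48,694 × 150%/4⌋ = $18,260; SL = ⌊$39,394/3⌋ = $13,131 → take DB $18,260. Book value $30,434.
Year 3: DB = ⌊$30,434 × 150%/4⌋ = $11,412; SL = ⌊$21,134/2⌋ = $10,567 → take DB $11,412. Book value $19,022.
Accumulated through year 3 = $77,910 − $19,022 = $58,888.

$58,888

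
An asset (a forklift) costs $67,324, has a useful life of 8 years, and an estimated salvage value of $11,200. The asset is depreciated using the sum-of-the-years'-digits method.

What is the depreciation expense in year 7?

$3,118

Depreciable base = $67,324 − $11,200 = $56,124.
Sum of the years' digits = 8+7+6+5+4+3+2+1 = 36.
Year 1: $56,124 × 8/36 = $12,472. Book value $54,852.
Year 2: $56,124 × 7/36 = $10,913. Book value $43,939.
Year 3: $56,124 × 6/36 = $9,354. Book value $34,585.
Year 4: $56,124 × 5/36 = $7,795. Book value $26,790.
Year 5: $56,124 × 4/36 = $6,236. Book value $20,554.
Year 6: $56,124 × 3/36 = $4,677. Book value $15,877.
Year 7: $56,124 × 2/36 = $3,118. Book value $12,759.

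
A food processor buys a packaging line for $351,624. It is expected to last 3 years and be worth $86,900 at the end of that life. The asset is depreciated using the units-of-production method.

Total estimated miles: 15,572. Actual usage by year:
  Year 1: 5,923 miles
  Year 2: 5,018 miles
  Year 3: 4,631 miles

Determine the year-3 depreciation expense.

Depreciable base = $351,624 − $86,900 = $264,724.
Rate = $264,724 / 15,572 miles = $17 per mile.
Year 1: 5,923 × $17 = $100,691. Book value $250,933.
Year 2: 5,018 × $17 = $85,306. Book value $165,627.
Year 3: 4,631 × $17 = $78,727. Book value $86,900.

$78,727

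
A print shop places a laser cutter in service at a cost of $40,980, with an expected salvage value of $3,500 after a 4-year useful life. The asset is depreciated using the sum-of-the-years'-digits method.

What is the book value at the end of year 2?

Depreciable base = $40,980 − $3,500 = $37,480.
Sum of the years' digits = 4+3+2+1 = 10.
Year 1: $37,480 × 4/10 = $14,992. Book value $25,988.
Year 2: $37,480 × 3/10 = $11,244. Book value $14,744.

$14,744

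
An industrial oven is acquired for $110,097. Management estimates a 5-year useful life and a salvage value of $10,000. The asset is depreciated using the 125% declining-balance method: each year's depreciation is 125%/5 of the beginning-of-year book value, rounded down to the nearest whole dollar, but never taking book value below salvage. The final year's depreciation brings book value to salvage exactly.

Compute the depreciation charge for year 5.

$24,836

Depreciable base = $110,097 − $10,000 = $100,097.
Year 1: ⌊$110,097 × 125%/5⌋ = $27,524. Book value $82,573.
Year 2: ⌊$82,573 × 125%/5⌋ = $20,643. Book value $61,930.
Year 3: ⌊$61,930 × 125%/5⌋ = $15,482. Book value $46,448.
Year 4: ⌊$46,448 × 125%/5⌋ = $11,612. Book value $34,836.
Year 5 (final): $34,836 − $10,000 = $24,836. Book value $10,000.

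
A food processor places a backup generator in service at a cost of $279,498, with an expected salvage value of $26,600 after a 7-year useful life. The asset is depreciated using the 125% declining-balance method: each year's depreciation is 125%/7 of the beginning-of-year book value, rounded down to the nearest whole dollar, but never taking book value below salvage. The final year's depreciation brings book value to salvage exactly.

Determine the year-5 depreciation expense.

Depreciable base = $279,498 − $26,600 = $252,898.
Year 1: ⌊$279,498 × 125%/7⌋ = $49,910. Book value $229,588.
Year 2: ⌊$229,588 × 125%/7⌋ = $40,997. Book value $188,591.
Year 3: ⌊$188,591 × 125%/7⌋ = $33,676. Book value $154,915.
Year 4: ⌊$154,915 × 125%/7⌋ = $27,663. Book value $127,252.
Year 5: ⌊$127,252 × 125%/7⌋ = $22,723. Book value $104,529.

$22,723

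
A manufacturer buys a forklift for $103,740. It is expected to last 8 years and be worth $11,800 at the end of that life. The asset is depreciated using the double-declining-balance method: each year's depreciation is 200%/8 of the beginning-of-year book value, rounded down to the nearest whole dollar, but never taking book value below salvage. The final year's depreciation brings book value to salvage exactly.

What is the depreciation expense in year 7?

$4,616

Depreciable base = $103,740 − $11,800 = $91,940.
Year 1: ⌊$103,740 × 200%/8⌋ = $25,935. Book value $77,805.
Year 2: ⌊$77,805 × 200%/8⌋ = $19,451. Book value $58,354.
Year 3: ⌊$58,354 × 200%/8⌋ = $14,588. Book value $43,766.
Year 4: ⌊$43,766 × 200%/8⌋ = $10,941. Book value $32,825.
Year 5: ⌊$32,825 × 200%/8⌋ = $8,206. Book value $24,619.
Year 6: ⌊$24,619 × 200%/8⌋ = $6,154. Book value $18,465.
Year 7: ⌊$18,465 × 200%/8⌋ = $4,616. Book value $13,849.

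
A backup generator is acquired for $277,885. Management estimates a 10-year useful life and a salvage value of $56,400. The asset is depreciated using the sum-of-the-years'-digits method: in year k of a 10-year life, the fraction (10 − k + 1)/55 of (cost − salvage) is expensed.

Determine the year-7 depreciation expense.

$16,108

Depreciable base = $277,885 − $56,400 = $221,485.
Sum of the years' digits = 10+9+8+7+6+5+4+3+2+1 = 55.
Year 1: $221,485 × 10/55 = $40,270. Book value $237,615.
Year 2: $221,485 × 9/55 = $36,243. Book value $201,372.
Year 3: $221,485 × 8/55 = $32,216. Book value $169,156.
Year 4: $221,485 × 7/55 = $28,189. Book value $140,967.
Year 5: $221,485 × 6/55 = $24,162. Book value $116,805.
Year 6: $221,485 × 5/55 = $20,135. Book value $96,670.
Year 7: $221,485 × 4/55 = $16,108. Book value $80,562.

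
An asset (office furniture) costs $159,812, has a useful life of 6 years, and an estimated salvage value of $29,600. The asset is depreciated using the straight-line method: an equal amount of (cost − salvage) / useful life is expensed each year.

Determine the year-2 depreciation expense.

Depreciable base = $159,812 − $29,600 = $130,212.
Annual expense = $130,212 / 6 = $21,702.

$21,702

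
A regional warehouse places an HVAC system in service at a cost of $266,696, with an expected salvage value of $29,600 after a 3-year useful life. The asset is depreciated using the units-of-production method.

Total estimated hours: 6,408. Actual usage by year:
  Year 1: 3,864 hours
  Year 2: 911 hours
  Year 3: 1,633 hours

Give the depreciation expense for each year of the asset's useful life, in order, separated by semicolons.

$142,968; $33,707; $60,421

Depreciable base = $266,696 − $29,600 = $237,096.
Rate = $237,096 / 6,408 hours = $37 per hour.
Year 1: 3,864 × $37 = $142,968. Book value $123,728.
Year 2: 911 × $37 = $33,707. Book value $90,021.
Year 3: 1,633 × $37 = $60,421. Book value $29,600.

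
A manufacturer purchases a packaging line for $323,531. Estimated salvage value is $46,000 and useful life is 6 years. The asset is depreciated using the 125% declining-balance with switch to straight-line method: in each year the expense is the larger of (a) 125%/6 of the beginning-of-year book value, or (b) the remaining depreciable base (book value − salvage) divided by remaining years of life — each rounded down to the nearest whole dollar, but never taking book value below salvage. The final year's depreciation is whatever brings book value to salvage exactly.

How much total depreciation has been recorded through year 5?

$239,355

Depreciable base = $323,531 − $46,000 = $277,531.
Year 1: DB = ⌊$323,531 × 125%/6⌋ = $67,402; SL = ⌊$277,531/6⌋ = $46,255 → take DB $67,402. Book value $256,129.
Year 2: DB = ⌊$256,129 × 125%/6⌋ = $53,360; SL = ⌊$210,129/5⌋ = $42,025 → take DB $53,360. Book value $202,769.
Year 3: DB = ⌊$202,769 × 125%/6⌋ = $42,243; SL = ⌊$156,769/4⌋ = $39,192 → take DB $42,243. Book value $160,526.
Year 4: DB = ⌊$160,526 × 125%/6⌋ = $33,442; SL = ⌊$114,526/3⌋ = $38,175 → take SL $38,175. Book value $122,351.
Year 5: DB = ⌊$122,351 × 125%/6⌋ = $25,489; SL = ⌊$76,351/2⌋ = $38,175 → take SL $38,175. Book value $84,176.
Accumulated through year 5 = $323,531 − $84,176 = $239,355.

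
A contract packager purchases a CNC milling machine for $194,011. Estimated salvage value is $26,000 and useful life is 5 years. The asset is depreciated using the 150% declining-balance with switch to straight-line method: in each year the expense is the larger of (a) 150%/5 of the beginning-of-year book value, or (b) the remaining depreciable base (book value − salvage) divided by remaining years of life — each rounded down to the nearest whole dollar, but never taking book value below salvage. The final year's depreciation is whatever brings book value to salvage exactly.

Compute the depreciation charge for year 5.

Depreciable base = $194,011 − $26,000 = $168,011.
Year 1: DB = ⌊$194,011 × 150%/5⌋ = $58,203; SL = ⌊$168,011/5⌋ = $33,602 → take DB $58,203. Book value $135,808.
Year 2: DB = ⌊$135,808 × 150%/5⌋ = $40,742; SL = ⌊$109,808/4⌋ = $27,452 → take DB $40,742. Book value $95,066.
Year 3: DB = ⌊$95,066 × 150%/5⌋ = $28,519; SL = ⌊$69,066/3⌋ = $23,022 → take DB $28,519. Book value $66,547.
Year 4: DB = ⌊$66,547 × 150%/5⌋ = $19,964; SL = ⌊$40,547/2⌋ = $20,273 → take SL $20,273. Book value $46,274.
Year 5 (final): $46,274 − $26,000 = $20,274. Book value $26,000.

$20,274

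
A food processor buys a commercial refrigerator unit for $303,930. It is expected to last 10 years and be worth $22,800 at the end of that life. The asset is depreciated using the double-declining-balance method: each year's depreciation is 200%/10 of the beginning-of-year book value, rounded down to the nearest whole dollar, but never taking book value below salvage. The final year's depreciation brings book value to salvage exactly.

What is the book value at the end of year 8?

$50,992

Depreciable base = $303,930 − $22,800 = $281,130.
Year 1: ⌊$303,930 × 200%/10⌋ = $60,786. Book value $243,144.
Year 2: ⌊$243,144 × 200%/10⌋ = $48,628. Book value $194,516.
Year 3: ⌊$194,516 × 200%/10⌋ = $38,903. Book value $155,613.
Year 4: ⌊$155,613 × 200%/10⌋ = $31,122. Book value $124,491.
Year 5: ⌊$124,491 × 200%/10⌋ = $24,898. Book value $99,593.
Year 6: ⌊$99,593 × 200%/10⌋ = $19,918. Book value $79,675.
Year 7: ⌊$79,675 × 200%/10⌋ = $15,935. Book value $63,740.
Year 8: ⌊$63,740 × 200%/10⌋ = $12,748. Book value $50,992.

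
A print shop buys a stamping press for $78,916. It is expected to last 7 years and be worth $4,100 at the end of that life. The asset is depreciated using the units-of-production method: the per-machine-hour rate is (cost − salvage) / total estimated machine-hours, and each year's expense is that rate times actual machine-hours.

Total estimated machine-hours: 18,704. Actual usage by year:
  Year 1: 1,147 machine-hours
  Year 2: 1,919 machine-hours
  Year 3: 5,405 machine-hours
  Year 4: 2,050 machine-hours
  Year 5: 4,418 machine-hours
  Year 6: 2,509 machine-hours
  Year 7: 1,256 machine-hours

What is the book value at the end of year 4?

$36,832

Depreciable base = $78,916 − $4,100 = $74,816.
Rate = $74,816 / 18,704 machine-hours = $4 per machine-hour.
Year 1: 1,147 × $4 = $4,588. Book value $74,328.
Year 2: 1,919 × $4 = $7,676. Book value $66,652.
Year 3: 5,405 × $4 = $21,620. Book value $45,032.
Year 4: 2,050 × $4 = $8,200. Book value $36,832.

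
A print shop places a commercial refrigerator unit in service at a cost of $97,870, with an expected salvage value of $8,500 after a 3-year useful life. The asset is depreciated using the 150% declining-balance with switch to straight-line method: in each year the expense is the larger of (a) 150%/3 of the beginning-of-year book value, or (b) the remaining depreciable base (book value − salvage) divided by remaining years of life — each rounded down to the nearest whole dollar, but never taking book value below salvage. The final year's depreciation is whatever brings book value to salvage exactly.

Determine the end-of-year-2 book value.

Depreciable base = $97,870 − $8,500 = $89,370.
Year 1: DB = ⌊$97,870 × 150%/3⌋ = $48,935; SL = ⌊$89,370/3⌋ = $29,790 → take DB $48,935. Book value $48,935.
Year 2: DB = ⌊$48,935 × 150%/3⌋ = $24,467; SL = ⌊$40,435/2⌋ = $20,217 → take DB $24,467. Book value $24,468.

$24,468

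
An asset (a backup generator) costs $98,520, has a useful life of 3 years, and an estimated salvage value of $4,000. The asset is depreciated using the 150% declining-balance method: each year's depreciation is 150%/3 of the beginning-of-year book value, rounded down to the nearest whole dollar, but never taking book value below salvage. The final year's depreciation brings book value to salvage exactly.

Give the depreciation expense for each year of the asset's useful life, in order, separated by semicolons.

Depreciable base = $98,520 − $4,000 = $94,520.
Year 1: ⌊$98,520 × 150%/3⌋ = $49,260. Book value $49,260.
Year 2: ⌊$49,260 × 150%/3⌋ = $24,630. Book value $24,630.
Year 3 (final): $24,630 − $4,000 = $20,630. Book value $4,000.

$49,260; $24,630; $20,630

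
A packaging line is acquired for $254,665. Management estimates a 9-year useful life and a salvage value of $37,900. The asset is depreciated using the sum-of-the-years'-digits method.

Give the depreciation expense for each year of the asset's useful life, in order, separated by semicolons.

$43,353; $38,536; $33,719; $28,902; $24,085; $19,268; $14,451; $9,634; $4,817

Depreciable base = $254,665 − $37,900 = $216,765.
Sum of the years' digits = 9+8+7+6+5+4+3+2+1 = 45.
Year 1: $216,765 × 9/45 = $43,353. Book value $211,312.
Year 2: $216,765 × 8/45 = $38,536. Book value $172,776.
Year 3: $216,765 × 7/45 = $33,719. Book value $139,057.
Year 4: $216,765 × 6/45 = $28,902. Book value $110,155.
Year 5: $216,765 × 5/45 = $24,085. Book value $86,070.
Year 6: $216,765 × 4/45 = $19,268. Book value $66,802.
Year 7: $216,765 × 3/45 = $14,451. Book value $52,351.
Year 8: $216,765 × 2/45 = $9,634. Book value $42,717.
Year 9: $216,765 × 1/45 = $4,817. Book value $37,900.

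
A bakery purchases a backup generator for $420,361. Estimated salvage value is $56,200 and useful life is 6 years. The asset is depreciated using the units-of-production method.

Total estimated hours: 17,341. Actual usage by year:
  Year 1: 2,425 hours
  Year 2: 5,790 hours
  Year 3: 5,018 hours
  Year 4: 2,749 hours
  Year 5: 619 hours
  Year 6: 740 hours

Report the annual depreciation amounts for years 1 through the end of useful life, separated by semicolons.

$50,925; $121,590; $105,378; $57,729; $12,999; $15,540

Depreciable base = $420,361 − $56,200 = $364,161.
Rate = $364,161 / 17,341 hours = $21 per hour.
Year 1: 2,425 × $21 = $50,925. Book value $369,436.
Year 2: 5,790 × $21 = $121,590. Book value $247,846.
Year 3: 5,018 × $21 = $105,378. Book value $142,468.
Year 4: 2,749 × $21 = $57,729. Book value $84,739.
Year 5: 619 × $21 = $12,999. Book value $71,740.
Year 6: 740 × $21 = $15,540. Book value $56,200.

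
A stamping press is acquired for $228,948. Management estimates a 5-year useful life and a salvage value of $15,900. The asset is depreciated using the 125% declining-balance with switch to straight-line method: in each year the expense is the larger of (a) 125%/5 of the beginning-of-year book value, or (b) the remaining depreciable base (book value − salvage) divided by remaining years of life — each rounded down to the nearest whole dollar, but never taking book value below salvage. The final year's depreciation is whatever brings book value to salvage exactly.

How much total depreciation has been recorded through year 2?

$100,164

Depreciable base = $228,948 − $15,900 = $213,048.
Year 1: DB = ⌊$228,948 × 125%/5⌋ = $57,237; SL = ⌊$213,048/5⌋ = $42,609 → take DB $57,237. Book value $171,711.
Year 2: DB = ⌊$171,711 × 125%/5⌋ = $42,927; SL = ⌊$155,811/4⌋ = $38,952 → take DB $42,927. Book value $128,784.
Accumulated through year 2 = $228,948 − $128,784 = $100,164.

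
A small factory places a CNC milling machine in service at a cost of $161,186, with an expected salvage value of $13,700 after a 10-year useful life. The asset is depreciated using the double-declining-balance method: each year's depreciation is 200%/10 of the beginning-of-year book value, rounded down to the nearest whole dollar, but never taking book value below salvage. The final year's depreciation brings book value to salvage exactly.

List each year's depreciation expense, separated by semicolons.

Depreciable base = $161,186 − $13,700 = $147,486.
Year 1: ⌊$161,186 × 200%/10⌋ = $32,237. Book value $128,949.
Year 2: ⌊$128,949 × 200%/10⌋ = $25,789. Book value $103,160.
Year 3: ⌊$103,160 × 200%/10⌋ = $20,632. Book value $82,528.
Year 4: ⌊$82,528 × 200%/10⌋ = $16,505. Book value $66,023.
Year 5: ⌊$66,023 × 200%/10⌋ = $13,204. Book value $52,819.
Year 6: ⌊$52,819 × 200%/10⌋ = $10,563. Book value $42,256.
Year 7: ⌊$42,256 × 200%/10⌋ = $8,451. Book value $33,805.
Year 8: ⌊$33,805 × 200%/10⌋ = $6,761. Book value $27,044.
Year 9: ⌊$27,044 × 200%/10⌋ = $5,408. Book value $21,636.
Year 10 (final): $21,636 − $13,700 = $7,936. Book value $13,700.

$32,237; $25,789; $20,632; $16,505; $13,204; $10,563; $8,451; $6,761; $5,408; $7,936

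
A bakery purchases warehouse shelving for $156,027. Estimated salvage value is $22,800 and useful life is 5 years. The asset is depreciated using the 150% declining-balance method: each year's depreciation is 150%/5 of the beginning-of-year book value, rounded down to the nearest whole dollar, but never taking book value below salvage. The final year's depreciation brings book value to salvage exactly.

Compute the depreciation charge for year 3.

$22,936

Depreciable base = $156,027 − $22,800 = $133,227.
Year 1: ⌊$156,027 × 150%/5⌋ = $46,808. Book value $109,219.
Year 2: ⌊$109,219 × 150%/5⌋ = $32,765. Book value $76,454.
Year 3: ⌊$76,454 × 150%/5⌋ = $22,936. Book value $53,518.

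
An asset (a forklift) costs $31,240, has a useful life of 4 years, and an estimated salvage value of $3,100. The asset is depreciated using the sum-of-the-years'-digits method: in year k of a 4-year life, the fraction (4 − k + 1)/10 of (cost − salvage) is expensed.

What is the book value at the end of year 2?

$11,542

Depreciable base = $31,240 − $3,100 = $28,140.
Sum of the years' digits = 4+3+2+1 = 10.
Year 1: $28,140 × 4/10 = $11,256. Book value $19,984.
Year 2: $28,140 × 3/10 = $8,442. Book value $11,542.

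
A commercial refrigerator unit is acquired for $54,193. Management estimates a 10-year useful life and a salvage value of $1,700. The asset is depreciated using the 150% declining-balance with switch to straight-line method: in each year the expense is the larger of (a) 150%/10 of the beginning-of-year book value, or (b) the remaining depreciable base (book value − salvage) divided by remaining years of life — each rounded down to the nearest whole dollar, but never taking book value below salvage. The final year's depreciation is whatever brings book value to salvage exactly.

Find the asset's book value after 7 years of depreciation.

Depreciable base = $54,193 − $1,700 = $52,493.
Year 1: DB = ⌊$54,193 × 150%/10⌋ = $8,128; SL = ⌊$52,493/10⌋ = $5,249 → take DB $8,128. Book value $46,065.
Year 2: DB = ⌊$46,065 × 150%/10⌋ = $6,909; SL = ⌊$44,365/9⌋ = $4,929 → take DB $6,909. Book value $39,156.
Year 3: DB = ⌊$39,156 × 150%/10⌋ = $5,873; SL = ⌊$37,456/8⌋ = $4,682 → take DB $5,873. Book value $33,283.
Year 4: DB = ⌊$33,283 × 150%/10⌋ = $4,992; SL = ⌊$31,583/7⌋ = $4,511 → take DB $4,992. Book value $28,291.
Year 5: DB = ⌊$28,291 × 150%/10⌋ = $4,243; SL = ⌊$26,591/6⌋ = $4,431 → take SL $4,431. Book value $23,860.
Year 6: DB = ⌊$23,860 × 150%/10⌋ = $3,579; SL = ⌊$22,160/5⌋ = $4,432 → take SL $4,432. Book value $19,428.
Year 7: DB = ⌊$19,428 × 150%/10⌋ = $2,914; SL = ⌊$17,728/4⌋ = $4,432 → take SL $4,432. Book value $14,996.

$14,996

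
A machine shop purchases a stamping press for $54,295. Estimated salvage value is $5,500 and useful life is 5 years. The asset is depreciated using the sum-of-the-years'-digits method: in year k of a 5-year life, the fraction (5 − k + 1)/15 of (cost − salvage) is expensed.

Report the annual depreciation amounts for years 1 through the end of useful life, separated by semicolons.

$16,265; $13,012; $9,759; $6,506; $3,253

Depreciable base = $54,295 − $5,500 = $48,795.
Sum of the years' digits = 5+4+3+2+1 = 15.
Year 1: $48,795 × 5/15 = $16,265. Book value $38,030.
Year 2: $48,795 × 4/15 = $13,012. Book value $25,018.
Year 3: $48,795 × 3/15 = $9,759. Book value $15,259.
Year 4: $48,795 × 2/15 = $6,506. Book value $8,753.
Year 5: $48,795 × 1/15 = $3,253. Book value $5,500.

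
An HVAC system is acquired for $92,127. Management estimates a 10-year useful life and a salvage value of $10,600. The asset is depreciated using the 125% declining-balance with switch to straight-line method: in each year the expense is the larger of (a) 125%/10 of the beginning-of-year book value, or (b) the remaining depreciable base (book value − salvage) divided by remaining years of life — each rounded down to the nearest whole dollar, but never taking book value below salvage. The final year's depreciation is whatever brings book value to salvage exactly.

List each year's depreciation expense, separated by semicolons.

Depreciable base = $92,127 − $10,600 = $81,527.
Year 1: DB = ⌊$92,127 × 125%/10⌋ = $11,515; SL = ⌊$81,527/10⌋ = $8,152 → take DB $11,515. Book value $80,612.
Year 2: DB = ⌊$80,612 × 125%/10⌋ = $10,076; SL = ⌊$70,012/9⌋ = $7,779 → take DB $10,076. Book value $70,536.
Year 3: DB = ⌊$70,536 × 125%/10⌋ = $8,817; SL = ⌊$59,936/8⌋ = $7,492 → take DB $8,817. Book value $61,719.
Year 4: DB = ⌊$61,719 × 125%/10⌋ = $7,714; SL = ⌊$51,119/7⌋ = $7,302 → take DB $7,714. Book value $54,005.
Year 5: DB = ⌊$54,005 × 125%/10⌋ = $6,750; SL = ⌊$43,405/6⌋ = $7,234 → take SL $7,234. Book value $46,771.
Year 6: DB = ⌊$46,771 × 125%/10⌋ = $5,846; SL = ⌊$36,171/5⌋ = $7,234 → take SL $7,234. Book value $39,537.
Year 7: DB = ⌊$39,537 × 125%/10⌋ = $4,942; SL = ⌊$28,937/4⌋ = $7,234 → take SL $7,234. Book value $32,303.
Year 8: DB = ⌊$32,303 × 125%/10⌋ = $4,037; SL = ⌊$21,703/3⌋ = $7,234 → take SL $7,234. Book value $25,069.
Year 9: DB = ⌊$25,069 × 125%/10⌋ = $3,133; SL = ⌊$14,469/2⌋ = $7,234 → take SL $7,234. Book value $17,835.
Year 10 (final): $17,835 − $10,600 = $7,235. Book value $10,600.

$11,515; $10,076; $8,817; $7,714; $7,234; $7,234; $7,234; $7,234; $7,234; $7,235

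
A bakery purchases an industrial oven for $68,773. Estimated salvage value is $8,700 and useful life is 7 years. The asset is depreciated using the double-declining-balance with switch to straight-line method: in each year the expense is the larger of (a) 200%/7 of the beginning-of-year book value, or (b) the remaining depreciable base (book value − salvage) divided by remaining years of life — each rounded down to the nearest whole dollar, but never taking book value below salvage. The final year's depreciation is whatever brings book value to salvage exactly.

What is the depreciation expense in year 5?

Depreciable base = $68,773 − $8,700 = $60,073.
Year 1: DB = ⌊$68,773 × 200%/7⌋ = $19,649; SL = ⌊$60,073/7⌋ = $8,581 → take DB $19,649. Book value $49,124.
Year 2: DB = ⌊$49,124 × 200%/7⌋ = $14,035; SL = ⌊$40,424/6⌋ = $6,737 → take DB $14,035. Book value $35,089.
Year 3: DB = ⌊$35,089 × 200%/7⌋ = $10,025; SL = ⌊$26,389/5⌋ = $5,277 → take DB $10,025. Book value $25,064.
Year 4: DB = ⌊$25,064 × 200%/7⌋ = $7,161; SL = ⌊$16,364/4⌋ = $4,091 → take DB $7,161. Book value $17,903.
Year 5: DB = ⌊$17,903 × 200%/7⌋ = $5,115; SL = ⌊$9,203/3⌋ = $3,067 → take DB $5,115. Book value $12,788.

$5,115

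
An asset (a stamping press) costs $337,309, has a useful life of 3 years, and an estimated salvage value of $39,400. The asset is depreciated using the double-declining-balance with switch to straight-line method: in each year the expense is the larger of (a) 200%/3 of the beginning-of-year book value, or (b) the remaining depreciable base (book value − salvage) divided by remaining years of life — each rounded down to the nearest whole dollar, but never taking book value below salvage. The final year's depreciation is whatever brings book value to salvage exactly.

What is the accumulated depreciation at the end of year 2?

$297,909

Depreciable base = $337,309 − $39,400 = $297,909.
Year 1: DB = ⌊$337,309 × 200%/3⌋ = $224,872; SL = ⌊$297,909/3⌋ = $99,303 → take DB $224,872. Book value $112,437.
Year 2: DB = ⌊$112,437 × 200%/3⌋ = $74,958; SL = ⌊$73,037/2⌋ = $36,518 → take DB $74,958, capped at $73,037. Book value $39,400.
Accumulated through year 2 = $337,309 − $39,400 = $297,909.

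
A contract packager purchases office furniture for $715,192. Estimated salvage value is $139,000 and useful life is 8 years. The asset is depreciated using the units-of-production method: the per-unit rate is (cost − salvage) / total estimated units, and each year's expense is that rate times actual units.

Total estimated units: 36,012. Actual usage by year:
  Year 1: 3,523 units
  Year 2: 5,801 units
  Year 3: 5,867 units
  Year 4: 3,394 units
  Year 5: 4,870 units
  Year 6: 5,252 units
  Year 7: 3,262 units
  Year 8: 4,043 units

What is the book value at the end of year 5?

$339,912

Depreciable base = $715,192 − $139,000 = $576,192.
Rate = $576,192 / 36,012 units = $16 per unit.
Year 1: 3,523 × $16 = $56,368. Book value $658,824.
Year 2: 5,801 × $16 = $92,816. Book value $566,008.
Year 3: 5,867 × $16 = $93,872. Book value $472,136.
Year 4: 3,394 × $16 = $54,304. Book value $417,832.
Year 5: 4,870 × $16 = $77,920. Book value $339,912.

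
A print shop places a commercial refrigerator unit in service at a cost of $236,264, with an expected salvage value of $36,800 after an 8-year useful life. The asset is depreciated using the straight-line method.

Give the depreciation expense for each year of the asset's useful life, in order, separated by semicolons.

$24,933; $24,933; $24,933; $24,933; $24,933; $24,933; $24,933; $24,933

Depreciable base = $236,264 − $36,800 = $199,464.
Annual expense = $199,464 / 8 = $24,933.
End of year 1: book value $211,331.
End of year 2: book value $186,398.
End of year 3: book value $161,465.
End of year 4: book value $136,532.
End of year 5: book value $111,599.
End of year 6: book value $86,666.
End of year 7: book value $61,733.
End of year 8: book value $36,800.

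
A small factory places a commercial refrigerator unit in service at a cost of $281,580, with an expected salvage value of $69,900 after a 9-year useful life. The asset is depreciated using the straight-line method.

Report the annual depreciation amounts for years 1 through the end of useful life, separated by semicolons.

Depreciable base = $281,580 − $69,900 = $211,680.
Annual expense = $211,680 / 9 = $23,520.
End of year 1: book value $258,060.
End of year 2: book value $234,540.
End of year 3: book value $211,020.
End of year 4: book value $187,500.
End of year 5: book value $163,980.
End of year 6: book value $140,460.
End of year 7: book value $116,940.
End of year 8: book value $93,420.
End of year 9: book value $69,900.

$23,520; $23,520; $23,520; $23,520; $23,520; $23,520; $23,520; $23,520; $23,520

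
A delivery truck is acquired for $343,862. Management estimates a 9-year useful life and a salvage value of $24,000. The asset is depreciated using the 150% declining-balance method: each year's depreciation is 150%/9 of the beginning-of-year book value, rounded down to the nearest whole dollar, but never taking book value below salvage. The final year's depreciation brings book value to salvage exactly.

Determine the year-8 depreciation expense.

Depreciable base = $343,862 − $24,000 = $319,862.
Year 1: ⌊$343,862 × 150%/9⌋ = $57,310. Book value $286,552.
Year 2: ⌊$286,552 × 150%/9⌋ = $47,758. Book value $238,794.
Year 3: ⌊$238,794 × 150%/9⌋ = $39,799. Book value $198,995.
Year 4: ⌊$198,995 × 150%/9⌋ = $33,165. Book value $165,830.
Year 5: ⌊$165,830 × 150%/9⌋ = $27,638. Book value $138,192.
Year 6: ⌊$138,192 × 150%/9⌋ = $23,032. Book value $115,160.
Year 7: ⌊$115,160 × 150%/9⌋ = $19,193. Book value $95,967.
Year 8: ⌊$95,967 × 150%/9⌋ = $15,994. Book value $79,973.

$15,994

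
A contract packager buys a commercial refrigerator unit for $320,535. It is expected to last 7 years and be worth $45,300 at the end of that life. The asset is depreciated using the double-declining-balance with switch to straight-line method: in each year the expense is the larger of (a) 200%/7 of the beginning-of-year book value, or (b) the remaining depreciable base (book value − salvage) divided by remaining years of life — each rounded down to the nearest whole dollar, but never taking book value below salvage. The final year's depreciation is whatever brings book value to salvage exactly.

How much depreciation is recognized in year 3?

$46,725

Depreciable base = $320,535 − $45,300 = $275,235.
Year 1: DB = ⌊$320,535 × 200%/7⌋ = $91,581; SL = ⌊$275,235/7⌋ = $39,319 → take DB $91,581. Book value $228,954.
Year 2: DB = ⌊$228,954 × 200%/7⌋ = $65,415; SL = ⌊$183,654/6⌋ = $30,609 → take DB $65,415. Book value $163,539.
Year 3: DB = ⌊$163,539 × 200%/7⌋ = $46,725; SL = ⌊$118,239/5⌋ = $23,647 → take DB $46,725. Book value $116,814.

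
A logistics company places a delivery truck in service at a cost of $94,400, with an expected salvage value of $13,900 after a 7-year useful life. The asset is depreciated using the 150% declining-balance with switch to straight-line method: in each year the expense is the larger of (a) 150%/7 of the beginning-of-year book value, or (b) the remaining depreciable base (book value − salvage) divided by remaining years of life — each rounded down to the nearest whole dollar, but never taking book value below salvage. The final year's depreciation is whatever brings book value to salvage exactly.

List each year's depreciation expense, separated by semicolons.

Depreciable base = $94,400 − $13,900 = $80,500.
Year 1: DB = ⌊$94,400 × 150%/7⌋ = $20,228; SL = ⌊$80,500/7⌋ = $11,500 → take DB $20,228. Book value $74,172.
Year 2: DB = ⌊$74,172 × 150%/7⌋ = $15,894; SL = ⌊$60,272/6⌋ = $10,045 → take DB $15,894. Book value $58,278.
Year 3: DB = ⌊$58,278 × 150%/7⌋ = $12,488; SL = ⌊$44,378/5⌋ = $8,875 → take DB $12,488. Book value $45,790.
Year 4: DB = ⌊$45,790 × 150%/7⌋ = $9,812; SL = ⌊$31,890/4⌋ = $7,972 → take DB $9,812. Book value $35,978.
Year 5: DB = ⌊$35,978 × 150%/7⌋ = $7,709; SL = ⌊$22,078/3⌋ = $7,359 → take DB $7,709. Book value $28,269.
Year 6: DB = ⌊$28,269 × 150%/7⌋ = $6,057; SL = ⌊$14,369/2⌋ = $7,184 → take SL $7,184. Book value $21,085.
Year 7 (final): $21,085 − $13,900 = $7,185. Book value $13,900.

$20,228; $15,894; $12,488; $9,812; $7,709; $7,184; $7,185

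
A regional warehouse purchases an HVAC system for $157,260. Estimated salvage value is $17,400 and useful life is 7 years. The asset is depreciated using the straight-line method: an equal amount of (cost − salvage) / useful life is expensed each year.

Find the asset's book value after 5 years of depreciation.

$57,360

Depreciable base = $157,260 − $17,400 = $139,860.
Annual expense = $139,860 / 7 = $19,980.
End of year 1: book value $137,280.
End of year 2: book value $117,300.
End of year 3: book value $97,320.
End of year 4: book value $77,340.
End of year 5: book value $57,360.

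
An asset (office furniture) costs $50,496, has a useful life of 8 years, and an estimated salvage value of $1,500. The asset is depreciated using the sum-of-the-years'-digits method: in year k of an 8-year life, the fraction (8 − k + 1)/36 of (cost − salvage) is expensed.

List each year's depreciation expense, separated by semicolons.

Depreciable base = $50,496 − $1,500 = $48,996.
Sum of the years' digits = 8+7+6+5+4+3+2+1 = 36.
Year 1: $48,996 × 8/36 = $10,888. Book value $39,608.
Year 2: $48,996 × 7/36 = $9,527. Book value $30,081.
Year 3: $48,996 × 6/36 = $8,166. Book value $21,915.
Year 4: $48,996 × 5/36 = $6,805. Book value $15,110.
Year 5: $48,996 × 4/36 = $5,444. Book value $9,666.
Year 6: $48,996 × 3/36 = $4,083. Book value $5,583.
Year 7: $48,996 × 2/36 = $2,722. Book value $2,861.
Year 8: $48,996 × 1/36 = $1,361. Book value $1,500.

$10,888; $9,527; $8,166; $6,805; $5,444; $4,083; $2,722; $1,361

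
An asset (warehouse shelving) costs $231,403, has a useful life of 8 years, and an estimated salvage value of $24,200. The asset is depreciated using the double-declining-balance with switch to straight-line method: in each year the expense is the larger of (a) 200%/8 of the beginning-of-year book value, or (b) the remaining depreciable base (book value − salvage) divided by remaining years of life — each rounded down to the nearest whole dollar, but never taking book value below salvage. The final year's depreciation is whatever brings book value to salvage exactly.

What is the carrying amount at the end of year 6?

Depreciable base = $231,403 − $24,200 = $207,203.
Year 1: DB = ⌊$231,403 × 200%/8⌋ = $57,850; SL = ⌊$207,203/8⌋ = $25,900 → take DB $57,850. Book value $173,553.
Year 2: DB = ⌊$173,553 × 200%/8⌋ = $43,388; SL = ⌊$149,353/7⌋ = $21,336 → take DB $43,388. Book value $130,165.
Year 3: DB = ⌊$130,165 × 200%/8⌋ = $32,541; SL = ⌊$105,965/6⌋ = $17,660 → take DB $32,541. Book value $97,624.
Year 4: DB = ⌊$97,624 × 200%/8⌋ = $24,406; SL = ⌊$73,424/5⌋ = $14,684 → take DB $24,406. Book value $73,218.
Year 5: DB = ⌊$73,218 × 200%/8⌋ = $18,304; SL = ⌊$49,018/4⌋ = $12,254 → take DB $18,304. Book value $54,914.
Year 6: DB = ⌊$54,914 × 200%/8⌋ = $13,728; SL = ⌊$30,714/3⌋ = $10,238 → take DB $13,728. Book value $41,186.

$41,186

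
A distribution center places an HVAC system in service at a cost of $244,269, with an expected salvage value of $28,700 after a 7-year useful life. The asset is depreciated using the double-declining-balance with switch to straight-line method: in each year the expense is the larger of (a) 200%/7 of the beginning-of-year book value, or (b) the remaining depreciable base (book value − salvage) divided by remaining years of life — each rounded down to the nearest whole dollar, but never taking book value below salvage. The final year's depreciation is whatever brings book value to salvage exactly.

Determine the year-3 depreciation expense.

$35,608

Depreciable base = $244,269 − $28,700 = $215,569.
Year 1: DB = ⌊$244,269 × 200%/7⌋ = $69,791; SL = ⌊$215,569/7⌋ = $30,795 → take DB $69,791. Book value $174,478.
Year 2: DB = ⌊$174,478 × 200%/7⌋ = $49,850; SL = ⌊$145,778/6⌋ = $24,296 → take DB $49,850. Book value $124,628.
Year 3: DB = ⌊$124,628 × 200%/7⌋ = $35,608; SL = ⌊$95,928/5⌋ = $19,185 → take DB $35,608. Book value $89,020.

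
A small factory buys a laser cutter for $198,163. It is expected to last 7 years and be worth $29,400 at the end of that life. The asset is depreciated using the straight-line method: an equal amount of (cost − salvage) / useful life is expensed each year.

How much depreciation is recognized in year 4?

Depreciable base = $198,163 − $29,400 = $168,763.
Annual expense = $168,763 / 7 = $24,109.

$24,109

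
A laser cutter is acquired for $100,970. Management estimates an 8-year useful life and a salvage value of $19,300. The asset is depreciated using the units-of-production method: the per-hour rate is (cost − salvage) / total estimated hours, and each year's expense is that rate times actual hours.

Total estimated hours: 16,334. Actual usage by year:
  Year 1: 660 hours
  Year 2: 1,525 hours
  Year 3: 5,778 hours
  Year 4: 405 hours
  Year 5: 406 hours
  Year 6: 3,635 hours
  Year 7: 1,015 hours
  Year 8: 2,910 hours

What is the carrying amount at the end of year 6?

$38,925

Depreciable base = $100,970 − $19,300 = $81,670.
Rate = $81,670 / 16,334 hours = $5 per hour.
Year 1: 660 × $5 = $3,300. Book value $97,670.
Year 2: 1,525 × $5 = $7,625. Book value $90,045.
Year 3: 5,778 × $5 = $28,890. Book value $61,155.
Year 4: 405 × $5 = $2,025. Book value $59,130.
Year 5: 406 × $5 = $2,030. Book value $57,100.
Year 6: 3,635 × $5 = $18,175. Book value $38,925.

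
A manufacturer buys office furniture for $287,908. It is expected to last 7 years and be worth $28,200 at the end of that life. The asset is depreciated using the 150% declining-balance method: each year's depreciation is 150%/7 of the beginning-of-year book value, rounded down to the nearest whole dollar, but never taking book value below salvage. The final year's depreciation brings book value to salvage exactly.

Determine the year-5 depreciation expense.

$23,513

Depreciable base = $287,908 − $28,200 = $259,708.
Year 1: ⌊$287,908 × 150%/7⌋ = $61,694. Book value $226,214.
Year 2: ⌊$226,214 × 150%/7⌋ = $48,474. Book value $177,740.
Year 3: ⌊$177,740 × 150%/7⌋ = $38,087. Book value $139,653.
Year 4: ⌊$139,653 × 150%/7⌋ = $29,925. Book value $109,728.
Year 5: ⌊$109,728 × 150%/7⌋ = $23,513. Book value $86,215.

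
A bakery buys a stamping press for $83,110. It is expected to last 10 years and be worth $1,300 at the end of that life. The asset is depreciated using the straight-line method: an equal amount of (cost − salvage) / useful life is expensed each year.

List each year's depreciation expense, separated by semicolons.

$8,181; $8,181; $8,181; $8,181; $8,181; $8,181; $8,181; $8,181; $8,181; $8,181

Depreciable base = $83,110 − $1,300 = $81,810.
Annual expense = $81,810 / 10 = $8,181.
End of year 1: book value $74,929.
End of year 2: book value $66,748.
End of year 3: book value $58,567.
End of year 4: book value $50,386.
End of year 5: book value $42,205.
End of year 6: book value $34,024.
End of year 7: book value $25,843.
End of year 8: book value $17,662.
End of year 9: book value $9,481.
End of year 10: book value $1,300.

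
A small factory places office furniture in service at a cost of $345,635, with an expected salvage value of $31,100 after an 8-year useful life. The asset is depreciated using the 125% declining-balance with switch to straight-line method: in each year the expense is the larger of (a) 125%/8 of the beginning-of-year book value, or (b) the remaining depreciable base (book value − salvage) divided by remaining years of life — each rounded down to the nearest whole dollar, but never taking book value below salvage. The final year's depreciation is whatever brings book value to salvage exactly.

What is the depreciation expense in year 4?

Depreciable base = $345,635 − $31,100 = $314,535.
Year 1: DB = ⌊$345,635 × 125%/8⌋ = $54,005; SL = ⌊$314,535/8⌋ = $39,316 → take DB $54,005. Book value $291,630.
Year 2: DB = ⌊$291,630 × 125%/8⌋ = $45,567; SL = ⌊$260,530/7⌋ = $37,218 → take DB $45,567. Book value $246,063.
Year 3: DB = ⌊$246,063 × 125%/8⌋ = $38,447; SL = ⌊$214,963/6⌋ = $35,827 → take DB $38,447. Book value $207,616.
Year 4: DB = ⌊$207,616 × 125%/8⌋ = $32,440; SL = ⌊$176,516/5⌋ = $35,303 → take SL $35,303. Book value $172,313.

$35,303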